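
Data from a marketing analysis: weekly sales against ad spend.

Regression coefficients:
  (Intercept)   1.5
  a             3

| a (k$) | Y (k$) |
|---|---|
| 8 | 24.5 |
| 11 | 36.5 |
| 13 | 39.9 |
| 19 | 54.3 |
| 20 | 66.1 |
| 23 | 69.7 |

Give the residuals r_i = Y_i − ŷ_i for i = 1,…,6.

a=8: ŷ = 1.5 + 3·8 = 25.5; r = 24.5 − 25.5 = -1
a=11: ŷ = 1.5 + 3·11 = 34.5; r = 36.5 − 34.5 = 2
a=13: ŷ = 1.5 + 3·13 = 40.5; r = 39.9 − 40.5 = -0.6
a=19: ŷ = 1.5 + 3·19 = 58.5; r = 54.3 − 58.5 = -4.2
a=20: ŷ = 1.5 + 3·20 = 61.5; r = 66.1 − 61.5 = 4.6
a=23: ŷ = 1.5 + 3·23 = 70.5; r = 69.7 − 70.5 = -0.8

-1, 2, -0.6, -4.2, 4.6, -0.8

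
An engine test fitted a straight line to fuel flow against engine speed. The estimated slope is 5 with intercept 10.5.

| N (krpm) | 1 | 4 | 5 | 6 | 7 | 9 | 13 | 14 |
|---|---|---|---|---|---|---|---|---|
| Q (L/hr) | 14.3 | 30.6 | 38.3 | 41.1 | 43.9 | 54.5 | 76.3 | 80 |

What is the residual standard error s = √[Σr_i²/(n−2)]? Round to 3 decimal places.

N=1: ŷ = 10.5 + 5·1 = 15.5; r = 14.3 − 15.5 = -1.2
N=4: ŷ = 10.5 + 5·4 = 30.5; r = 30.6 − 30.5 = 0.1
N=5: ŷ = 10.5 + 5·5 = 35.5; r = 38.3 − 35.5 = 2.8
N=6: ŷ = 10.5 + 5·6 = 40.5; r = 41.1 − 40.5 = 0.6
N=7: ŷ = 10.5 + 5·7 = 45.5; r = 43.9 − 45.5 = -1.6
N=9: ŷ = 10.5 + 5·9 = 55.5; r = 54.5 − 55.5 = -1
N=13: ŷ = 10.5 + 5·13 = 75.5; r = 76.3 − 75.5 = 0.8
N=14: ŷ = 10.5 + 5·14 = 80.5; r = 80 − 80.5 = -0.5
SSE = 1.44 + 0.01 + 7.84 + 0.36 + 2.56 + 1 + 0.64 + 0.25 = 14.1
s = √(14.1/6) = √2.35 ≈ 1.533

s = 1.533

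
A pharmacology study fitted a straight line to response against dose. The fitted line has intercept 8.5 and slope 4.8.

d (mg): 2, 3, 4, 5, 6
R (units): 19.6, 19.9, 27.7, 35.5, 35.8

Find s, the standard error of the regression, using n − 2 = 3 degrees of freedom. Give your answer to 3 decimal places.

d=2: R̂ = 8.5 + 4.8·2 = 18.1; e = 19.6 − 18.1 = 1.5
d=3: R̂ = 8.5 + 4.8·3 = 22.9; e = 19.9 − 22.9 = -3
d=4: R̂ = 8.5 + 4.8·4 = 27.7; e = 27.7 − 27.7 = 0
d=5: R̂ = 8.5 + 4.8·5 = 32.5; e = 35.5 − 32.5 = 3
d=6: R̂ = 8.5 + 4.8·6 = 37.3; e = 35.8 − 37.3 = -1.5
SSE = 2.25 + 9 + 0 + 9 + 2.25 = 22.5
s = √(22.5/3) = √7.5 ≈ 2.739

s = 2.739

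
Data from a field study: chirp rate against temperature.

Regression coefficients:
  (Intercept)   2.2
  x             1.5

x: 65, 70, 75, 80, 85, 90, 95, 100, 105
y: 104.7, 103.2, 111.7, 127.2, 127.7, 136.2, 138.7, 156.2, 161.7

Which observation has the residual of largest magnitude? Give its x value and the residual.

x = 95, r = -6

x=65: ŷ = 2.2 + 1.5·65 = 99.7; r = 104.7 − 99.7 = 5
x=70: ŷ = 2.2 + 1.5·70 = 107.2; r = 103.2 − 107.2 = -4
x=75: ŷ = 2.2 + 1.5·75 = 114.7; r = 111.7 − 114.7 = -3
x=80: ŷ = 2.2 + 1.5·80 = 122.2; r = 127.2 − 122.2 = 5
x=85: ŷ = 2.2 + 1.5·85 = 129.7; r = 127.7 − 129.7 = -2
x=90: ŷ = 2.2 + 1.5·90 = 137.2; r = 136.2 − 137.2 = -1
x=95: ŷ = 2.2 + 1.5·95 = 144.7; r = 138.7 − 144.7 = -6
x=100: ŷ = 2.2 + 1.5·100 = 152.2; r = 156.2 − 152.2 = 4
x=105: ŷ = 2.2 + 1.5·105 = 159.7; r = 161.7 − 159.7 = 2
Largest |r| is 6 at x = 95, residual -6.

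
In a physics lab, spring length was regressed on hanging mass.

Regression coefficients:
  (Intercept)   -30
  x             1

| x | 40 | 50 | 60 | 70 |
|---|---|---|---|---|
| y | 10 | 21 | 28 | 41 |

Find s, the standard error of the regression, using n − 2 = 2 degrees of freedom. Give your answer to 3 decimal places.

x=40: ŷ = -30 + 40 = 10; r = 10 − 10 = 0
x=50: ŷ = -30 + 50 = 20; r = 21 − 20 = 1
x=60: ŷ = -30 + 60 = 30; r = 28 − 30 = -2
x=70: ŷ = -30 + 70 = 40; r = 41 − 40 = 1
SSE = 0 + 1 + 4 + 1 = 6
s = √(6/2) = √3 ≈ 1.732

s = 1.732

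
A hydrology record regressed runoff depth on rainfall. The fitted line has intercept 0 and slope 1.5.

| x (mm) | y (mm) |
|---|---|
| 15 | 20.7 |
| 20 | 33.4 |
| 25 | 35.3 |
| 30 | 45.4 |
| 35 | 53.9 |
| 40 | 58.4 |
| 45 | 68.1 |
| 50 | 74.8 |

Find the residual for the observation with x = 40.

ŷ = 1.5·40 = 60
e = 58.4 − 60 = -1.6

e = -1.6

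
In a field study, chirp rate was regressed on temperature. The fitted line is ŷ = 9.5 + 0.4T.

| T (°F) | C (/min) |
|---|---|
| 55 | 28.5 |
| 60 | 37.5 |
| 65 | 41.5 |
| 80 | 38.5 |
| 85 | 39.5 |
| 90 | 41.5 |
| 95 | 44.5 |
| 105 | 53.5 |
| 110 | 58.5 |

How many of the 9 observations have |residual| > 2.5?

T=55: ŷ = 9.5 + 0.4·55 = 31.5; r = 28.5 − 31.5 = -3
T=60: ŷ = 9.5 + 0.4·60 = 33.5; r = 37.5 − 33.5 = 4
T=65: ŷ = 9.5 + 0.4·65 = 35.5; r = 41.5 − 35.5 = 6
T=80: ŷ = 9.5 + 0.4·80 = 41.5; r = 38.5 − 41.5 = -3
T=85: ŷ = 9.5 + 0.4·85 = 43.5; r = 39.5 − 43.5 = -4
T=90: ŷ = 9.5 + 0.4·90 = 45.5; r = 41.5 − 45.5 = -4
T=95: ŷ = 9.5 + 0.4·95 = 47.5; r = 44.5 − 47.5 = -3
T=105: ŷ = 9.5 + 0.4·105 = 51.5; r = 53.5 − 51.5 = 2
T=110: ŷ = 9.5 + 0.4·110 = 53.5; r = 58.5 − 53.5 = 5
|r| > 2.5: T=55 (|r|=3), T=60 (|r|=4), T=65 (|r|=6), T=80 (|r|=3), T=85 (|r|=4), T=90 (|r|=4), T=95 (|r|=3), T=110 (|r|=5) → 8

8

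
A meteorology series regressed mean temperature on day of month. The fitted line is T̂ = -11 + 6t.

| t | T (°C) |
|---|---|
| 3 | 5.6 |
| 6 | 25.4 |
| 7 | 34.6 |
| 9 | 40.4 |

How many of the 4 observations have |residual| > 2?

t=3: T̂ = -11 + 6·3 = 7; r = 5.6 − 7 = -1.4
t=6: T̂ = -11 + 6·6 = 25; r = 25.4 − 25 = 0.4
t=7: T̂ = -11 + 6·7 = 31; r = 34.6 − 31 = 3.6
t=9: T̂ = -11 + 6·9 = 43; r = 40.4 − 43 = -2.6
|r| > 2: t=7 (|r|=3.6), t=9 (|r|=2.6) → 2

2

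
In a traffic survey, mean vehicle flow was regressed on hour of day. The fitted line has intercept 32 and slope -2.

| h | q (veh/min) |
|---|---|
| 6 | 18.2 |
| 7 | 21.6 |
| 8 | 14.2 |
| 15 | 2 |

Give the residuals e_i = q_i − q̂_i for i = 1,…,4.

-1.8, 3.6, -1.8, 0

h=6: q̂ = 32 − 2·6 = 20; e = 18.2 − 20 = -1.8
h=7: q̂ = 32 − 2·7 = 18; e = 21.6 − 18 = 3.6
h=8: q̂ = 32 − 2·8 = 16; e = 14.2 − 16 = -1.8
h=15: q̂ = 32 − 2·15 = 2; e = 2 − 2 = 0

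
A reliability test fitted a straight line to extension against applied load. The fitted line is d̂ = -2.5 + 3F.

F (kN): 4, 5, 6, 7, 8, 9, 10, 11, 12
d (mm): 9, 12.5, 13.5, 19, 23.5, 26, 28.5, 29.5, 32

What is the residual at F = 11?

d̂ = -2.5 + 3·11 = 30.5
r = 29.5 − 30.5 = -1

r = -1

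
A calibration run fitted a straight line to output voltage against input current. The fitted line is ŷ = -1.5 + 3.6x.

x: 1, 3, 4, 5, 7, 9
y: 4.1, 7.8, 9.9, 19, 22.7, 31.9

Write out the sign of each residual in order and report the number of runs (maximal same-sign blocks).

x=1: ŷ = -1.5 + 3.6·1 = 2.1; r = 4.1 − 2.1 = 2
x=3: ŷ = -1.5 + 3.6·3 = 9.3; r = 7.8 − 9.3 = -1.5
x=4: ŷ = -1.5 + 3.6·4 = 12.9; r = 9.9 − 12.9 = -3
x=5: ŷ = -1.5 + 3.6·5 = 16.5; r = 19 − 16.5 = 2.5
x=7: ŷ = -1.5 + 3.6·7 = 23.7; r = 22.7 − 23.7 = -1
x=9: ŷ = -1.5 + 3.6·9 = 30.9; r = 31.9 − 30.9 = 1
Signs: + − − + − +
Runs: +×1, −×2, +×1, −×1, +×1 → 5

5 runs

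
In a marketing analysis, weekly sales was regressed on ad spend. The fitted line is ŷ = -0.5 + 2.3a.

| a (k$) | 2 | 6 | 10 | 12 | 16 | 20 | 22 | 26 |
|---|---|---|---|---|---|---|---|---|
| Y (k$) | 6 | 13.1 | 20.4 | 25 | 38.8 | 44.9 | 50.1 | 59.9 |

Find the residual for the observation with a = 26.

ŷ = -0.5 + 2.3·26 = 59.3
r = 59.9 − 59.3 = 0.6

r = 0.6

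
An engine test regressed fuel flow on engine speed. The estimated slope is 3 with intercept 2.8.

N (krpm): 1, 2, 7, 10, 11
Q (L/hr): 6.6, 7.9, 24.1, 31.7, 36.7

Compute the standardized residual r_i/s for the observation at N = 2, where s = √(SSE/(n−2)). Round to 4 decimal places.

-0.8262

N=1: Q̂ = 2.8 + 3·1 = 5.8; r = 6.6 − 5.8 = 0.8
N=2: Q̂ = 2.8 + 3·2 = 8.8; r = 7.9 − 8.8 = -0.9
N=7: Q̂ = 2.8 + 3·7 = 23.8; r = 24.1 − 23.8 = 0.3
N=10: Q̂ = 2.8 + 3·10 = 32.8; r = 31.7 − 32.8 = -1.1
N=11: Q̂ = 2.8 + 3·11 = 35.8; r = 36.7 − 35.8 = 0.9
SSE = 0.64 + 0.81 + 0.09 + 1.21 + 0.81 = 3.56
s = √(3.56/3) = 1.08934
r/s = -0.9 / 1.08934 = -0.8262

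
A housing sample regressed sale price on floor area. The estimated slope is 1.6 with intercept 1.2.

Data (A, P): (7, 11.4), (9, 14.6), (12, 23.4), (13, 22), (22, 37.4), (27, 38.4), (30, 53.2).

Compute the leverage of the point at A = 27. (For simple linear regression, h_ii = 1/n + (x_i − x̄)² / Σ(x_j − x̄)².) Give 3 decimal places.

Ā = (7 + 9 + 12 + 13 + 22 + 27 + 30)/7 = 17.1429
Σ(A − Ā)² = 102.878 + 66.3061 + 26.449 + 17.1633 + 23.5918 + 97.1633 + 165.306 = 498.857
h = 1/7 + (9.85714)²/498.857 = 0.142857 + 0.194772 = 0.338

h = 0.338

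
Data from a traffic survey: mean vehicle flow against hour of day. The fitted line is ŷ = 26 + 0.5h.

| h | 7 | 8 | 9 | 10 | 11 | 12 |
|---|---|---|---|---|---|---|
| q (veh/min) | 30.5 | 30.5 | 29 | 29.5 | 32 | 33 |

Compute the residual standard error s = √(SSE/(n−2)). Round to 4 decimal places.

s = 1.3229

h=7: ŷ = 26 + 0.5·7 = 29.5; e = 30.5 − 29.5 = 1
h=8: ŷ = 26 + 0.5·8 = 30; e = 30.5 − 30 = 0.5
h=9: ŷ = 26 + 0.5·9 = 30.5; e = 29 − 30.5 = -1.5
h=10: ŷ = 26 + 0.5·10 = 31; e = 29.5 − 31 = -1.5
h=11: ŷ = 26 + 0.5·11 = 31.5; e = 32 − 31.5 = 0.5
h=12: ŷ = 26 + 0.5·12 = 32; e = 33 − 32 = 1
SSE = 1 + 0.25 + 2.25 + 2.25 + 0.25 + 1 = 7
s = √(7/4) = √1.75 ≈ 1.3229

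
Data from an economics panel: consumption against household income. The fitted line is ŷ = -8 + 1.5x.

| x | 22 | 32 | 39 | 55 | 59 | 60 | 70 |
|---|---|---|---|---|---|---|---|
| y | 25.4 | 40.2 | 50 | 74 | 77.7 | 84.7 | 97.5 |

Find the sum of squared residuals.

x=22: ŷ = -8 + 1.5·22 = 25; r = 25.4 − 25 = 0.4
x=32: ŷ = -8 + 1.5·32 = 40; r = 40.2 − 40 = 0.2
x=39: ŷ = -8 + 1.5·39 = 50.5; r = 50 − 50.5 = -0.5
x=55: ŷ = -8 + 1.5·55 = 74.5; r = 74 − 74.5 = -0.5
x=59: ŷ = -8 + 1.5·59 = 80.5; r = 77.7 − 80.5 = -2.8
x=60: ŷ = -8 + 1.5·60 = 82; r = 84.7 − 82 = 2.7
x=70: ŷ = -8 + 1.5·70 = 97; r = 97.5 − 97 = 0.5
SSE = 0.16 + 0.04 + 0.25 + 0.25 + 7.84 + 7.29 + 0.25 = 16.08

SSE = 16.08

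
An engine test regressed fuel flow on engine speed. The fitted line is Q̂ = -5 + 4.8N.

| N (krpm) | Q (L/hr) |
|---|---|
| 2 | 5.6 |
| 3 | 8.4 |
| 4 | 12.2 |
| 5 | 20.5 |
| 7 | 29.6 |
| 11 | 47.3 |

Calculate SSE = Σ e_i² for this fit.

SSE = 9.5

N=2: Q̂ = -5 + 4.8·2 = 4.6; e = 5.6 − 4.6 = 1
N=3: Q̂ = -5 + 4.8·3 = 9.4; e = 8.4 − 9.4 = -1
N=4: Q̂ = -5 + 4.8·4 = 14.2; e = 12.2 − 14.2 = -2
N=5: Q̂ = -5 + 4.8·5 = 19; e = 20.5 − 19 = 1.5
N=7: Q̂ = -5 + 4.8·7 = 28.6; e = 29.6 − 28.6 = 1
N=11: Q̂ = -5 + 4.8·11 = 47.8; e = 47.3 − 47.8 = -0.5
SSE = 1 + 1 + 4 + 2.25 + 1 + 0.25 = 9.5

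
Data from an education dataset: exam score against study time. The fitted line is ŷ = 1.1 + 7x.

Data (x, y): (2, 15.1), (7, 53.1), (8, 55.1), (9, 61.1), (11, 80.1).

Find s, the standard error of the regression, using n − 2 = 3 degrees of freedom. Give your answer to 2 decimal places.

s = 2.94

x=2: ŷ = 1.1 + 7·2 = 15.1; r = 15.1 − 15.1 = 0
x=7: ŷ = 1.1 + 7·7 = 50.1; r = 53.1 − 50.1 = 3
x=8: ŷ = 1.1 + 7·8 = 57.1; r = 55.1 − 57.1 = -2
x=9: ŷ = 1.1 + 7·9 = 64.1; r = 61.1 − 64.1 = -3
x=11: ŷ = 1.1 + 7·11 = 78.1; r = 80.1 − 78.1 = 2
SSE = 0 + 9 + 4 + 9 + 4 = 26
s = √(26/3) = √8.66667 ≈ 2.94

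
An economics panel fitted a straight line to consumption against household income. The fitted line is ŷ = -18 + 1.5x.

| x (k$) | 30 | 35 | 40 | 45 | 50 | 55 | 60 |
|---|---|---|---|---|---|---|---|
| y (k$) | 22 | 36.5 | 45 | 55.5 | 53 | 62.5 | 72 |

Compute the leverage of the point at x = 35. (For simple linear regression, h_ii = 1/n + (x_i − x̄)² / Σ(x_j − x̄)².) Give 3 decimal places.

x̄ = (30 + 35 + 40 + 45 + 50 + 55 + 60)/7 = 45
Σ(x − x̄)² = 225 + 100 + 25 + 0 + 25 + 100 + 225 = 700
h = 1/7 + (-10)²/700 = 0.142857 + 0.142857 = 0.286

h = 0.286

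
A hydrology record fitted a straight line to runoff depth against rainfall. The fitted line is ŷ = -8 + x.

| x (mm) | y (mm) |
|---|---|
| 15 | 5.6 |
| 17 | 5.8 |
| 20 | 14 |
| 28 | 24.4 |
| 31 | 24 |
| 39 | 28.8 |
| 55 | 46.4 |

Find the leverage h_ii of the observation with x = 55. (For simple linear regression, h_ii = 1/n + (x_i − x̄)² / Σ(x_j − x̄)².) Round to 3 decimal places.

h = 0.693

x̄ = (15 + 17 + 20 + 28 + 31 + 39 + 55)/7 = 29.2857
Σ(x − x̄)² = 204.082 + 150.939 + 86.2245 + 1.65306 + 2.93878 + 94.3673 + 661.224 = 1201.43
h = 1/7 + (25.7143)²/1201.43 = 0.142857 + 0.550365 = 0.693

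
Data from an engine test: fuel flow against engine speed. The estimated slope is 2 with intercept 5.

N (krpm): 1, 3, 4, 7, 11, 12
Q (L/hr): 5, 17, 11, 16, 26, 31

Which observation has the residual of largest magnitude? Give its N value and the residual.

N = 3, e = 6

N=1: ŷ = 5 + 2·1 = 7; e = 5 − 7 = -2
N=3: ŷ = 5 + 2·3 = 11; e = 17 − 11 = 6
N=4: ŷ = 5 + 2·4 = 13; e = 11 − 13 = -2
N=7: ŷ = 5 + 2·7 = 19; e = 16 − 19 = -3
N=11: ŷ = 5 + 2·11 = 27; e = 26 − 27 = -1
N=12: ŷ = 5 + 2·12 = 29; e = 31 − 29 = 2
Largest |e| is 6 at N = 3, residual 6.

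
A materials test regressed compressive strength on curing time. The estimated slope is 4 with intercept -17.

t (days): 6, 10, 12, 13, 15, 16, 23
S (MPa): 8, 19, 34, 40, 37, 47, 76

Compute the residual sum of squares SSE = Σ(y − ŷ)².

SSE = 88

t=6: Ŝ = -17 + 4·6 = 7; r = 8 − 7 = 1
t=10: Ŝ = -17 + 4·10 = 23; r = 19 − 23 = -4
t=12: Ŝ = -17 + 4·12 = 31; r = 34 − 31 = 3
t=13: Ŝ = -17 + 4·13 = 35; r = 40 − 35 = 5
t=15: Ŝ = -17 + 4·15 = 43; r = 37 − 43 = -6
t=16: Ŝ = -17 + 4·16 = 47; r = 47 − 47 = 0
t=23: Ŝ = -17 + 4·23 = 75; r = 76 − 75 = 1
SSE = 1 + 16 + 9 + 25 + 36 + 0 + 1 = 88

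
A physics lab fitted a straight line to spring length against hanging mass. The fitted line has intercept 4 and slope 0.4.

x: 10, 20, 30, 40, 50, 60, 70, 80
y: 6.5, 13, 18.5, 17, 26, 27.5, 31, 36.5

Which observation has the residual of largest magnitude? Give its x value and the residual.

x = 40, r = -3

x=10: ŷ = 4 + 0.4·10 = 8; r = 6.5 − 8 = -1.5
x=20: ŷ = 4 + 0.4·20 = 12; r = 13 − 12 = 1
x=30: ŷ = 4 + 0.4·30 = 16; r = 18.5 − 16 = 2.5
x=40: ŷ = 4 + 0.4·40 = 20; r = 17 − 20 = -3
x=50: ŷ = 4 + 0.4·50 = 24; r = 26 − 24 = 2
x=60: ŷ = 4 + 0.4·60 = 28; r = 27.5 − 28 = -0.5
x=70: ŷ = 4 + 0.4·70 = 32; r = 31 − 32 = -1
x=80: ŷ = 4 + 0.4·80 = 36; r = 36.5 − 36 = 0.5
Largest |r| is 3 at x = 40, residual -3.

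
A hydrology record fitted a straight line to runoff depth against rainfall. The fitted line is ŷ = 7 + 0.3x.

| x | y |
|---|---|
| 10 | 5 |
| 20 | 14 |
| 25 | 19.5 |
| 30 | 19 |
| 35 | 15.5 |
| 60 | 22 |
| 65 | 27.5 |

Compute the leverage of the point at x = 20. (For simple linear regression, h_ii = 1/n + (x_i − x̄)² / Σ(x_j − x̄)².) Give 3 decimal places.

h = 0.233

x̄ = (10 + 20 + 25 + 30 + 35 + 60 + 65)/7 = 35
Σ(x − x̄)² = 625 + 225 + 100 + 25 + 0 + 625 + 900 = 2500
h = 1/7 + (-15)²/2500 = 0.142857 + 0.09 = 0.233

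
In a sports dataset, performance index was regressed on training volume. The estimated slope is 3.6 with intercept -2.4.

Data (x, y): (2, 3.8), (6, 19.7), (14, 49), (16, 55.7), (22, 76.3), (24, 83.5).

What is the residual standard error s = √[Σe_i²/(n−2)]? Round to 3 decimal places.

x=2: ŷ = -2.4 + 3.6·2 = 4.8; e = 3.8 − 4.8 = -1
x=6: ŷ = -2.4 + 3.6·6 = 19.2; e = 19.7 − 19.2 = 0.5
x=14: ŷ = -2.4 + 3.6·14 = 48; e = 49 − 48 = 1
x=16: ŷ = -2.4 + 3.6·16 = 55.2; e = 55.7 − 55.2 = 0.5
x=22: ŷ = -2.4 + 3.6·22 = 76.8; e = 76.3 − 76.8 = -0.5
x=24: ŷ = -2.4 + 3.6·24 = 84; e = 83.5 − 84 = -0.5
SSE = 1 + 0.25 + 1 + 0.25 + 0.25 + 0.25 = 3
s = √(3/4) = √0.75 ≈ 0.866

s = 0.866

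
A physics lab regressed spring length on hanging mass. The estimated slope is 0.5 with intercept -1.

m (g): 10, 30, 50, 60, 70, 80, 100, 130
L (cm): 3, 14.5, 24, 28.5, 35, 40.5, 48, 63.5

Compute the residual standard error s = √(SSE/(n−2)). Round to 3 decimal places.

m=10: L̂ = -1 + 0.5·10 = 4; e = 3 − 4 = -1
m=30: L̂ = -1 + 0.5·30 = 14; e = 14.5 − 14 = 0.5
m=50: L̂ = -1 + 0.5·50 = 24; e = 24 − 24 = 0
m=60: L̂ = -1 + 0.5·60 = 29; e = 28.5 − 29 = -0.5
m=70: L̂ = -1 + 0.5·70 = 34; e = 35 − 34 = 1
m=80: L̂ = -1 + 0.5·80 = 39; e = 40.5 − 39 = 1.5
m=100: L̂ = -1 + 0.5·100 = 49; e = 48 − 49 = -1
m=130: L̂ = -1 + 0.5·130 = 64; e = 63.5 − 64 = -0.5
SSE = 1 + 0.25 + 0 + 0.25 + 1 + 2.25 + 1 + 0.25 = 6
s = √(6/6) = √1 ≈ 1.000

s = 1.000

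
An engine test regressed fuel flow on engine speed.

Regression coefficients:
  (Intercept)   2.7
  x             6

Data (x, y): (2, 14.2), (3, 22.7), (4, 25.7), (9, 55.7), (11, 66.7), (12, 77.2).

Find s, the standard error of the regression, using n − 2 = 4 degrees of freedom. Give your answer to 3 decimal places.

s = 2.031

x=2: ŷ = 2.7 + 6·2 = 14.7; r = 14.2 − 14.7 = -0.5
x=3: ŷ = 2.7 + 6·3 = 20.7; r = 22.7 − 20.7 = 2
x=4: ŷ = 2.7 + 6·4 = 26.7; r = 25.7 − 26.7 = -1
x=9: ŷ = 2.7 + 6·9 = 56.7; r = 55.7 − 56.7 = -1
x=11: ŷ = 2.7 + 6·11 = 68.7; r = 66.7 − 68.7 = -2
x=12: ŷ = 2.7 + 6·12 = 74.7; r = 77.2 − 74.7 = 2.5
SSE = 0.25 + 4 + 1 + 1 + 4 + 6.25 = 16.5
s = √(16.5/4) = √4.125 ≈ 2.031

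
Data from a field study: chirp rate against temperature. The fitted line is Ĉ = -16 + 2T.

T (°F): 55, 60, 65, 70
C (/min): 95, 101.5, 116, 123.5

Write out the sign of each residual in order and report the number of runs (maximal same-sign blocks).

T=55: Ĉ = -16 + 2·55 = 94; e = 95 − 94 = 1
T=60: Ĉ = -16 + 2·60 = 104; e = 101.5 − 104 = -2.5
T=65: Ĉ = -16 + 2·65 = 114; e = 116 − 114 = 2
T=70: Ĉ = -16 + 2·70 = 124; e = 123.5 − 124 = -0.5
Signs: + − + −
Runs: +×1, −×1, +×1, −×1 → 4

4 runs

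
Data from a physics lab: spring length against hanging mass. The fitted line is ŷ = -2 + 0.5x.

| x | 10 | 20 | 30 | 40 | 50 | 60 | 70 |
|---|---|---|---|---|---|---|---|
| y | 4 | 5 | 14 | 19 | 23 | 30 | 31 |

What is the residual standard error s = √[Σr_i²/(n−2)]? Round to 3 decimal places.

x=10: ŷ = -2 + 0.5·10 = 3; r = 4 − 3 = 1
x=20: ŷ = -2 + 0.5·20 = 8; r = 5 − 8 = -3
x=30: ŷ = -2 + 0.5·30 = 13; r = 14 − 13 = 1
x=40: ŷ = -2 + 0.5·40 = 18; r = 19 − 18 = 1
x=50: ŷ = -2 + 0.5·50 = 23; r = 23 − 23 = 0
x=60: ŷ = -2 + 0.5·60 = 28; r = 30 − 28 = 2
x=70: ŷ = -2 + 0.5·70 = 33; r = 31 − 33 = -2
SSE = 1 + 9 + 1 + 1 + 0 + 4 + 4 = 20
s = √(20/5) = √4 ≈ 2.000

s = 2.000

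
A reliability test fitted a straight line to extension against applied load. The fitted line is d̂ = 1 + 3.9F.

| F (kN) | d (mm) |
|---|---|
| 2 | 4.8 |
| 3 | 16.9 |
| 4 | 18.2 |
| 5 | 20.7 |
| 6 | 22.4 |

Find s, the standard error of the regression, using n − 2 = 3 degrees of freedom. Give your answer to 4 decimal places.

s = 3.6624

F=2: d̂ = 1 + 3.9·2 = 8.8; e = 4.8 − 8.8 = -4
F=3: d̂ = 1 + 3.9·3 = 12.7; e = 16.9 − 12.7 = 4.2
F=4: d̂ = 1 + 3.9·4 = 16.6; e = 18.2 − 16.6 = 1.6
F=5: d̂ = 1 + 3.9·5 = 20.5; e = 20.7 − 20.5 = 0.2
F=6: d̂ = 1 + 3.9·6 = 24.4; e = 22.4 − 24.4 = -2
SSE = 16 + 17.64 + 2.56 + 0.04 + 4 = 40.24
s = √(40.24/3) = √13.4133 ≈ 3.6624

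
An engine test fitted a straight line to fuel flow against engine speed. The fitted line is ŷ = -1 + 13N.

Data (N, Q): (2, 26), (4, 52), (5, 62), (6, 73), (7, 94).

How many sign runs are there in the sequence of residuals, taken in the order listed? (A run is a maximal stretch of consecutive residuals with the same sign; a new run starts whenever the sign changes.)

N=2: ŷ = -1 + 13·2 = 25; r = 26 − 25 = 1
N=4: ŷ = -1 + 13·4 = 51; r = 52 − 51 = 1
N=5: ŷ = -1 + 13·5 = 64; r = 62 − 64 = -2
N=6: ŷ = -1 + 13·6 = 77; r = 73 − 77 = -4
N=7: ŷ = -1 + 13·7 = 90; r = 94 − 90 = 4
Signs: + + − − +
Runs: +×2, −×2, +×1 → 3

3 runs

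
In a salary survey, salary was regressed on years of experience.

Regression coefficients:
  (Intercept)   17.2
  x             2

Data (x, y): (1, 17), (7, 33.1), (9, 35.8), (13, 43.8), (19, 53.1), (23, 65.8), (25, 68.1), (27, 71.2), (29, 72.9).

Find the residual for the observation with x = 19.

ŷ = 17.2 + 2·19 = 55.2
e = 53.1 − 55.2 = -2.1

e = -2.1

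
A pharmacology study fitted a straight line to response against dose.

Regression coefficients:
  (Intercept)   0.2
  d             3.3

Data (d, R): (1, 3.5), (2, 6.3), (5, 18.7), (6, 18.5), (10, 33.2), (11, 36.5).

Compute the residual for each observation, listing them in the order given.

d=1: ŷ = 0.2 + 3.3·1 = 3.5; e = 3.5 − 3.5 = 0
d=2: ŷ = 0.2 + 3.3·2 = 6.8; e = 6.3 − 6.8 = -0.5
d=5: ŷ = 0.2 + 3.3·5 = 16.7; e = 18.7 − 16.7 = 2
d=6: ŷ = 0.2 + 3.3·6 = 20; e = 18.5 − 20 = -1.5
d=10: ŷ = 0.2 + 3.3·10 = 33.2; e = 33.2 − 33.2 = 0
d=11: ŷ = 0.2 + 3.3·11 = 36.5; e = 36.5 − 36.5 = 0

0, -0.5, 2, -1.5, 0, 0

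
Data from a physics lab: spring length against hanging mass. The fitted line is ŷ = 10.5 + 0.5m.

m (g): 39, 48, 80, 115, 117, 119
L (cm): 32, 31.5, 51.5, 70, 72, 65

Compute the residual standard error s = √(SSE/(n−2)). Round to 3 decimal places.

s = 3.606

m=39: ŷ = 10.5 + 0.5·39 = 30; e = 32 − 30 = 2
m=48: ŷ = 10.5 + 0.5·48 = 34.5; e = 31.5 − 34.5 = -3
m=80: ŷ = 10.5 + 0.5·80 = 50.5; e = 51.5 − 50.5 = 1
m=115: ŷ = 10.5 + 0.5·115 = 68; e = 70 − 68 = 2
m=117: ŷ = 10.5 + 0.5·117 = 69; e = 72 − 69 = 3
m=119: ŷ = 10.5 + 0.5·119 = 70; e = 65 − 70 = -5
SSE = 4 + 9 + 1 + 4 + 9 + 25 = 52
s = √(52/4) = √13 ≈ 3.606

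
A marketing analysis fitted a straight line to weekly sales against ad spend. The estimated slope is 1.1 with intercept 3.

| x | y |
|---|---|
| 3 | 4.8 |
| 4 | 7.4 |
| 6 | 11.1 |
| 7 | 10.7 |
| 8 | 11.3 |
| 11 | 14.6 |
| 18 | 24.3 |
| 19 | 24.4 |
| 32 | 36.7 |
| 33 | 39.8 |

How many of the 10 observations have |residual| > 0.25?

x=3: ŷ = 3 + 1.1·3 = 6.3; r = 4.8 − 6.3 = -1.5
x=4: ŷ = 3 + 1.1·4 = 7.4; r = 7.4 − 7.4 = 0
x=6: ŷ = 3 + 1.1·6 = 9.6; r = 11.1 − 9.6 = 1.5
x=7: ŷ = 3 + 1.1·7 = 10.7; r = 10.7 − 10.7 = 0
x=8: ŷ = 3 + 1.1·8 = 11.8; r = 11.3 − 11.8 = -0.5
x=11: ŷ = 3 + 1.1·11 = 15.1; r = 14.6 − 15.1 = -0.5
x=18: ŷ = 3 + 1.1·18 = 22.8; r = 24.3 − 22.8 = 1.5
x=19: ŷ = 3 + 1.1·19 = 23.9; r = 24.4 − 23.9 = 0.5
x=32: ŷ = 3 + 1.1·32 = 38.2; r = 36.7 − 38.2 = -1.5
x=33: ŷ = 3 + 1.1·33 = 39.3; r = 39.8 − 39.3 = 0.5
|r| > 0.25: x=3 (|r|=1.5), x=6 (|r|=1.5), x=8 (|r|=0.5), x=11 (|r|=0.5), x=18 (|r|=1.5), x=19 (|r|=0.5), x=32 (|r|=1.5), x=33 (|r|=0.5) → 8

8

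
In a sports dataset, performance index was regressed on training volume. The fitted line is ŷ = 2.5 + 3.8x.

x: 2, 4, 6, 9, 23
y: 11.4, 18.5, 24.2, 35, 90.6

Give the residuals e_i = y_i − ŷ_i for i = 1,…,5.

x=2: ŷ = 2.5 + 3.8·2 = 10.1; e = 11.4 − 10.1 = 1.3
x=4: ŷ = 2.5 + 3.8·4 = 17.7; e = 18.5 − 17.7 = 0.8
x=6: ŷ = 2.5 + 3.8·6 = 25.3; e = 24.2 − 25.3 = -1.1
x=9: ŷ = 2.5 + 3.8·9 = 36.7; e = 35 − 36.7 = -1.7
x=23: ŷ = 2.5 + 3.8·23 = 89.9; e = 90.6 − 89.9 = 0.7

1.3, 0.8, -1.1, -1.7, 0.7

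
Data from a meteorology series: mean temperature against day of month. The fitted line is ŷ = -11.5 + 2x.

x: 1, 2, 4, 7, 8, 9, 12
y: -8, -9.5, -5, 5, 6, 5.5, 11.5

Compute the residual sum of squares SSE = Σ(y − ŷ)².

SSE = 19

x=1: ŷ = -11.5 + 2·1 = -9.5; e = -8 − (-9.5) = 1.5
x=2: ŷ = -11.5 + 2·2 = -7.5; e = -9.5 − (-7.5) = -2
x=4: ŷ = -11.5 + 2·4 = -3.5; e = -5 − (-3.5) = -1.5
x=7: ŷ = -11.5 + 2·7 = 2.5; e = 5 − 2.5 = 2.5
x=8: ŷ = -11.5 + 2·8 = 4.5; e = 6 − 4.5 = 1.5
x=9: ŷ = -11.5 + 2·9 = 6.5; e = 5.5 − 6.5 = -1
x=12: ŷ = -11.5 + 2·12 = 12.5; e = 11.5 − 12.5 = -1
SSE = 2.25 + 4 + 2.25 + 6.25 + 2.25 + 1 + 1 = 19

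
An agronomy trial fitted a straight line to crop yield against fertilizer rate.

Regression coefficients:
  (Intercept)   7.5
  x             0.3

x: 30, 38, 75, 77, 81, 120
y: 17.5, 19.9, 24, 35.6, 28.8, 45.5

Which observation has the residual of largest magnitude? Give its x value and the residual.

x = 75, r = -6

x=30: ŷ = 7.5 + 0.3·30 = 16.5; r = 17.5 − 16.5 = 1
x=38: ŷ = 7.5 + 0.3·38 = 18.9; r = 19.9 − 18.9 = 1
x=75: ŷ = 7.5 + 0.3·75 = 30; r = 24 − 30 = -6
x=77: ŷ = 7.5 + 0.3·77 = 30.6; r = 35.6 − 30.6 = 5
x=81: ŷ = 7.5 + 0.3·81 = 31.8; r = 28.8 − 31.8 = -3
x=120: ŷ = 7.5 + 0.3·120 = 43.5; r = 45.5 − 43.5 = 2
Largest |r| is 6 at x = 75, residual -6.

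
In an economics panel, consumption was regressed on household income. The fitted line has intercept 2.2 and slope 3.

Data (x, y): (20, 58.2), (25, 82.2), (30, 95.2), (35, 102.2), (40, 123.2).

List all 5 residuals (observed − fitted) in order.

x=20: ŷ = 2.2 + 3·20 = 62.2; e = 58.2 − 62.2 = -4
x=25: ŷ = 2.2 + 3·25 = 77.2; e = 82.2 − 77.2 = 5
x=30: ŷ = 2.2 + 3·30 = 92.2; e = 95.2 − 92.2 = 3
x=35: ŷ = 2.2 + 3·35 = 107.2; e = 102.2 − 107.2 = -5
x=40: ŷ = 2.2 + 3·40 = 122.2; e = 123.2 − 122.2 = 1

-4, 5, 3, -5, 1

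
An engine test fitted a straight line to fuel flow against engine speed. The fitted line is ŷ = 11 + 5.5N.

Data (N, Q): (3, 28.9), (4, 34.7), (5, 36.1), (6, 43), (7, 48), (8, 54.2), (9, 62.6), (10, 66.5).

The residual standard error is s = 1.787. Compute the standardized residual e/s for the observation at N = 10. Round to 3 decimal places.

0.280

ŷ = 11 + 5.5·10 = 66
e = 66.5 − 66 = 0.5
e/s = 0.5 / 1.787 = 0.280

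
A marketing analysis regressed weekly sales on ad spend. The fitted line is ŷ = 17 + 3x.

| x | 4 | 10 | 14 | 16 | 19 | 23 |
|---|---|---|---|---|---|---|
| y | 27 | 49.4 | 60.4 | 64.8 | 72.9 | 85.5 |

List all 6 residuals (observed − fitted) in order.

-2, 2.4, 1.4, -0.2, -1.1, -0.5

x=4: ŷ = 17 + 3·4 = 29; e = 27 − 29 = -2
x=10: ŷ = 17 + 3·10 = 47; e = 49.4 − 47 = 2.4
x=14: ŷ = 17 + 3·14 = 59; e = 60.4 − 59 = 1.4
x=16: ŷ = 17 + 3·16 = 65; e = 64.8 − 65 = -0.2
x=19: ŷ = 17 + 3·19 = 74; e = 72.9 − 74 = -1.1
x=23: ŷ = 17 + 3·23 = 86; e = 85.5 − 86 = -0.5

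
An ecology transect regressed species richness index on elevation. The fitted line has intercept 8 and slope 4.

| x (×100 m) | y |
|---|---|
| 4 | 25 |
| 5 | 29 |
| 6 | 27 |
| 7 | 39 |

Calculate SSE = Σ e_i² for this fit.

SSE = 36

x=4: ŷ = 8 + 4·4 = 24; e = 25 − 24 = 1
x=5: ŷ = 8 + 4·5 = 28; e = 29 − 28 = 1
x=6: ŷ = 8 + 4·6 = 32; e = 27 − 32 = -5
x=7: ŷ = 8 + 4·7 = 36; e = 39 − 36 = 3
SSE = 1 + 1 + 25 + 9 = 36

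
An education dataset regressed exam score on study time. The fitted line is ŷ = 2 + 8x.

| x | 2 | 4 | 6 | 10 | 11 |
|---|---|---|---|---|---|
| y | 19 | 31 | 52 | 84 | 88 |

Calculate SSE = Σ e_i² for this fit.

SSE = 22

x=2: ŷ = 2 + 8·2 = 18; e = 19 − 18 = 1
x=4: ŷ = 2 + 8·4 = 34; e = 31 − 34 = -3
x=6: ŷ = 2 + 8·6 = 50; e = 52 − 50 = 2
x=10: ŷ = 2 + 8·10 = 82; e = 84 − 82 = 2
x=11: ŷ = 2 + 8·11 = 90; e = 88 − 90 = -2
SSE = 1 + 9 + 4 + 4 + 4 = 22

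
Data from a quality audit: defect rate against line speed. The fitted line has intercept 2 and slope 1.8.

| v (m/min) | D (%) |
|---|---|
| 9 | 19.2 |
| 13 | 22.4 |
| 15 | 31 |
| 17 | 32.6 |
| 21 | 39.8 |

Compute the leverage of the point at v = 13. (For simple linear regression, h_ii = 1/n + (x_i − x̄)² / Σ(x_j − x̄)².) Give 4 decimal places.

v̄ = (9 + 13 + 15 + 17 + 21)/5 = 15
Σ(v − v̄)² = 36 + 4 + 0 + 4 + 36 = 80
h = 1/5 + (-2)²/80 = 0.2 + 0.05 = 0.2500

h = 0.2500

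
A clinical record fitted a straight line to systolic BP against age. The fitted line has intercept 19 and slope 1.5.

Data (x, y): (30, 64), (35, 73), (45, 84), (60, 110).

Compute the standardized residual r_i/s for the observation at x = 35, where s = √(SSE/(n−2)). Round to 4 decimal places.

0.6882

x=30: ŷ = 19 + 1.5·30 = 64; r = 64 − 64 = 0
x=35: ŷ = 19 + 1.5·35 = 71.5; r = 73 − 71.5 = 1.5
x=45: ŷ = 19 + 1.5·45 = 86.5; r = 84 − 86.5 = -2.5
x=60: ŷ = 19 + 1.5·60 = 109; r = 110 − 109 = 1
SSE = 0 + 2.25 + 6.25 + 1 = 9.5
s = √(9.5/2) = 2.17945
r/s = 1.5 / 2.17945 = 0.6882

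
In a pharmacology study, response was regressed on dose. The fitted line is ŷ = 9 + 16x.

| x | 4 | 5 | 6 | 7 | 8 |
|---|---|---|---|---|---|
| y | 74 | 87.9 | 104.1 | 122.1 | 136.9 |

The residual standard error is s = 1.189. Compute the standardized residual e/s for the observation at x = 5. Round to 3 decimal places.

ŷ = 9 + 16·5 = 89
e = 87.9 − 89 = -1.1
e/s = -1.1 / 1.189 = -0.925

-0.925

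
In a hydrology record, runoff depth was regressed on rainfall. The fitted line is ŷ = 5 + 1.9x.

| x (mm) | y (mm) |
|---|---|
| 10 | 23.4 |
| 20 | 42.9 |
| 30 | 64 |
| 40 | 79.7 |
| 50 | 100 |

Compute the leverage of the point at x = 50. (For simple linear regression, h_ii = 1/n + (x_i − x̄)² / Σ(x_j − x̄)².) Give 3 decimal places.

x̄ = (10 + 20 + 30 + 40 + 50)/5 = 30
Σ(x − x̄)² = 400 + 100 + 0 + 100 + 400 = 1000
h = 1/5 + (20)²/1000 = 0.2 + 0.4 = 0.600

h = 0.600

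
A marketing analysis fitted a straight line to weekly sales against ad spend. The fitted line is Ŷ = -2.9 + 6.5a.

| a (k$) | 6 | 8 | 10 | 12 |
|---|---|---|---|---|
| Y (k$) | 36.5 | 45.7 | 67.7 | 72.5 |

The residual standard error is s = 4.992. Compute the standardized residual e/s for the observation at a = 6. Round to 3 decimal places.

Ŷ = -2.9 + 6.5·6 = 36.1
e = 36.5 − 36.1 = 0.4
e/s = 0.4 / 4.992 = 0.080

0.080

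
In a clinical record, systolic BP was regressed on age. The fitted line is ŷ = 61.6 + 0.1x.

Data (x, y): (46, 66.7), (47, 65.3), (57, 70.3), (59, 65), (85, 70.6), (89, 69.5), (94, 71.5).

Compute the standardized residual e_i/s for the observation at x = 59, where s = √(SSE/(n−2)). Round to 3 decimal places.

-1.318

x=46: ŷ = 61.6 + 0.1·46 = 66.2; e = 66.7 − 66.2 = 0.5
x=47: ŷ = 61.6 + 0.1·47 = 66.3; e = 65.3 − 66.3 = -1
x=57: ŷ = 61.6 + 0.1·57 = 67.3; e = 70.3 − 67.3 = 3
x=59: ŷ = 61.6 + 0.1·59 = 67.5; e = 65 − 67.5 = -2.5
x=85: ŷ = 61.6 + 0.1·85 = 70.1; e = 70.6 − 70.1 = 0.5
x=89: ŷ = 61.6 + 0.1·89 = 70.5; e = 69.5 − 70.5 = -1
x=94: ŷ = 61.6 + 0.1·94 = 71; e = 71.5 − 71 = 0.5
SSE = 0.25 + 1 + 9 + 6.25 + 0.25 + 1 + 0.25 = 18
s = √(18/5) = 1.89737
e/s = -2.5 / 1.89737 = -1.318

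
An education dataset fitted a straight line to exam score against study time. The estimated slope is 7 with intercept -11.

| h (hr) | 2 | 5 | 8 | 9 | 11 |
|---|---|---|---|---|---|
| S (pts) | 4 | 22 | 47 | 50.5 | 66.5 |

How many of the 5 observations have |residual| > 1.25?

3

h=2: Ŝ = -11 + 7·2 = 3; e = 4 − 3 = 1
h=5: Ŝ = -11 + 7·5 = 24; e = 22 − 24 = -2
h=8: Ŝ = -11 + 7·8 = 45; e = 47 − 45 = 2
h=9: Ŝ = -11 + 7·9 = 52; e = 50.5 − 52 = -1.5
h=11: Ŝ = -11 + 7·11 = 66; e = 66.5 − 66 = 0.5
|e| > 1.25: h=5 (|e|=2), h=8 (|e|=2), h=9 (|e|=1.5) → 3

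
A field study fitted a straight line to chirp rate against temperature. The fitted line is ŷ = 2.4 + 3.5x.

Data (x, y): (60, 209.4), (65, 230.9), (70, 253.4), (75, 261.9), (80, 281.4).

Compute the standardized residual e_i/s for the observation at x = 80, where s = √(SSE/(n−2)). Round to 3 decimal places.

x=60: ŷ = 2.4 + 3.5·60 = 212.4; e = 209.4 − 212.4 = -3
x=65: ŷ = 2.4 + 3.5·65 = 229.9; e = 230.9 − 229.9 = 1
x=70: ŷ = 2.4 + 3.5·70 = 247.4; e = 253.4 − 247.4 = 6
x=75: ŷ = 2.4 + 3.5·75 = 264.9; e = 261.9 − 264.9 = -3
x=80: ŷ = 2.4 + 3.5·80 = 282.4; e = 281.4 − 282.4 = -1
SSE = 9 + 1 + 36 + 9 + 1 = 56
s = √(56/3) = 4.32049
e/s = -1 / 4.32049 = -0.231

-0.231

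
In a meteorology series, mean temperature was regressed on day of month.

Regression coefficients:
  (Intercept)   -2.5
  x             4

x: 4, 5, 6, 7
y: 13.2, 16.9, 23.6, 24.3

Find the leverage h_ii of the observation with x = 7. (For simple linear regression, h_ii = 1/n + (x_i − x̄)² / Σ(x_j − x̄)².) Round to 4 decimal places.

h = 0.7000

x̄ = (4 + 5 + 6 + 7)/4 = 5.5
Σ(x − x̄)² = 2.25 + 0.25 + 0.25 + 2.25 = 5
h = 1/4 + (1.5)²/5 = 0.25 + 0.45 = 0.7000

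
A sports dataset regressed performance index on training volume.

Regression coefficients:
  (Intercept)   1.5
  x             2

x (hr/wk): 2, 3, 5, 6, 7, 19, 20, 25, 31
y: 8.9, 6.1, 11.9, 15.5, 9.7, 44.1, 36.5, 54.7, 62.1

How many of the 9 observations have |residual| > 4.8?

2

x=2: ŷ = 1.5 + 2·2 = 5.5; r = 8.9 − 5.5 = 3.4
x=3: ŷ = 1.5 + 2·3 = 7.5; r = 6.1 − 7.5 = -1.4
x=5: ŷ = 1.5 + 2·5 = 11.5; r = 11.9 − 11.5 = 0.4
x=6: ŷ = 1.5 + 2·6 = 13.5; r = 15.5 − 13.5 = 2
x=7: ŷ = 1.5 + 2·7 = 15.5; r = 9.7 − 15.5 = -5.8
x=19: ŷ = 1.5 + 2·19 = 39.5; r = 44.1 − 39.5 = 4.6
x=20: ŷ = 1.5 + 2·20 = 41.5; r = 36.5 − 41.5 = -5
x=25: ŷ = 1.5 + 2·25 = 51.5; r = 54.7 − 51.5 = 3.2
x=31: ŷ = 1.5 + 2·31 = 63.5; r = 62.1 − 63.5 = -1.4
|r| > 4.8: x=7 (|r|=5.8), x=20 (|r|=5) → 2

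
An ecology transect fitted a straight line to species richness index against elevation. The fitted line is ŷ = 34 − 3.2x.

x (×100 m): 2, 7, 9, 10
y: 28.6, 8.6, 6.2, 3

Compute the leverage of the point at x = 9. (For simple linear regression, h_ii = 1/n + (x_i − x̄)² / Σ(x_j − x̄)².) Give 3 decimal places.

x̄ = (2 + 7 + 9 + 10)/4 = 7
Σ(x − x̄)² = 25 + 0 + 4 + 9 = 38
h = 1/4 + (2)²/38 = 0.25 + 0.105263 = 0.355

h = 0.355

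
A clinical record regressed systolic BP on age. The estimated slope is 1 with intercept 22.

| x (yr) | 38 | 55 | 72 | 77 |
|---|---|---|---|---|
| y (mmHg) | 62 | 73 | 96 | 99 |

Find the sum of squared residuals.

x=38: ŷ = 22 + 38 = 60; e = 62 − 60 = 2
x=55: ŷ = 22 + 55 = 77; e = 73 − 77 = -4
x=72: ŷ = 22 + 72 = 94; e = 96 − 94 = 2
x=77: ŷ = 22 + 77 = 99; e = 99 − 99 = 0
SSE = 4 + 16 + 4 + 0 = 24

SSE = 24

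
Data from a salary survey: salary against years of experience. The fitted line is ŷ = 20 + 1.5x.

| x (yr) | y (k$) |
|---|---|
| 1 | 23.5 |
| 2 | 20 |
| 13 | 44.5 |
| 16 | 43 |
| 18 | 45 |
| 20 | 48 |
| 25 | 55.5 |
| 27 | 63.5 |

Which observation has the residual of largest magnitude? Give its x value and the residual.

x = 13, r = 5

x=1: ŷ = 20 + 1.5·1 = 21.5; r = 23.5 − 21.5 = 2
x=2: ŷ = 20 + 1.5·2 = 23; r = 20 − 23 = -3
x=13: ŷ = 20 + 1.5·13 = 39.5; r = 44.5 − 39.5 = 5
x=16: ŷ = 20 + 1.5·16 = 44; r = 43 − 44 = -1
x=18: ŷ = 20 + 1.5·18 = 47; r = 45 − 47 = -2
x=20: ŷ = 20 + 1.5·20 = 50; r = 48 − 50 = -2
x=25: ŷ = 20 + 1.5·25 = 57.5; r = 55.5 − 57.5 = -2
x=27: ŷ = 20 + 1.5·27 = 60.5; r = 63.5 − 60.5 = 3
Largest |r| is 5 at x = 13, residual 5.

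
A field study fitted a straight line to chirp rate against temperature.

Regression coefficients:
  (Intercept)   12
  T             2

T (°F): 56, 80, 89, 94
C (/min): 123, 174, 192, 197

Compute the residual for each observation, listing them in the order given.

-1, 2, 2, -3

T=56: ŷ = 12 + 2·56 = 124; r = 123 − 124 = -1
T=80: ŷ = 12 + 2·80 = 172; r = 174 − 172 = 2
T=89: ŷ = 12 + 2·89 = 190; r = 192 − 190 = 2
T=94: ŷ = 12 + 2·94 = 200; r = 197 − 200 = -3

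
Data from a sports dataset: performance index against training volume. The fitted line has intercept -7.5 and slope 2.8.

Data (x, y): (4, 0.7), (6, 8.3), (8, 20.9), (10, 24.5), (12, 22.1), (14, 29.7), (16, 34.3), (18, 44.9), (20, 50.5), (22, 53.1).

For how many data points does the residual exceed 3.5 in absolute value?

3

x=4: ŷ = -7.5 + 2.8·4 = 3.7; r = 0.7 − 3.7 = -3
x=6: ŷ = -7.5 + 2.8·6 = 9.3; r = 8.3 − 9.3 = -1
x=8: ŷ = -7.5 + 2.8·8 = 14.9; r = 20.9 − 14.9 = 6
x=10: ŷ = -7.5 + 2.8·10 = 20.5; r = 24.5 − 20.5 = 4
x=12: ŷ = -7.5 + 2.8·12 = 26.1; r = 22.1 − 26.1 = -4
x=14: ŷ = -7.5 + 2.8·14 = 31.7; r = 29.7 − 31.7 = -2
x=16: ŷ = -7.5 + 2.8·16 = 37.3; r = 34.3 − 37.3 = -3
x=18: ŷ = -7.5 + 2.8·18 = 42.9; r = 44.9 − 42.9 = 2
x=20: ŷ = -7.5 + 2.8·20 = 48.5; r = 50.5 − 48.5 = 2
x=22: ŷ = -7.5 + 2.8·22 = 54.1; r = 53.1 − 54.1 = -1
|r| > 3.5: x=8 (|r|=6), x=10 (|r|=4), x=12 (|r|=4) → 3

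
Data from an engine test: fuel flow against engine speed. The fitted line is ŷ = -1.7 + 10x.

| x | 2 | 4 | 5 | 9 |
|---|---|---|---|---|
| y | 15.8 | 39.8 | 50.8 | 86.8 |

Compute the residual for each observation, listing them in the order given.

-2.5, 1.5, 2.5, -1.5

x=2: ŷ = -1.7 + 10·2 = 18.3; r = 15.8 − 18.3 = -2.5
x=4: ŷ = -1.7 + 10·4 = 38.3; r = 39.8 − 38.3 = 1.5
x=5: ŷ = -1.7 + 10·5 = 48.3; r = 50.8 − 48.3 = 2.5
x=9: ŷ = -1.7 + 10·9 = 88.3; r = 86.8 − 88.3 = -1.5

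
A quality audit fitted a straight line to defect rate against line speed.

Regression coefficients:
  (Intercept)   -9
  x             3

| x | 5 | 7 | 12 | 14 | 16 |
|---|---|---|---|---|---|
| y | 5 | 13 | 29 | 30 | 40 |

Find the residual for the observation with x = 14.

r = -3

ŷ = -9 + 3·14 = 33
r = 30 − 33 = -3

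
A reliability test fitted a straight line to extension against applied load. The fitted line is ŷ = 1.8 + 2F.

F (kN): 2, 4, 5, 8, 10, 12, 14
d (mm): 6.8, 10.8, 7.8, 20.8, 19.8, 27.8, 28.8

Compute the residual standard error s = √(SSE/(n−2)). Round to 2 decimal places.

s = 2.68

F=2: ŷ = 1.8 + 2·2 = 5.8; r = 6.8 − 5.8 = 1
F=4: ŷ = 1.8 + 2·4 = 9.8; r = 10.8 − 9.8 = 1
F=5: ŷ = 1.8 + 2·5 = 11.8; r = 7.8 − 11.8 = -4
F=8: ŷ = 1.8 + 2·8 = 17.8; r = 20.8 − 17.8 = 3
F=10: ŷ = 1.8 + 2·10 = 21.8; r = 19.8 − 21.8 = -2
F=12: ŷ = 1.8 + 2·12 = 25.8; r = 27.8 − 25.8 = 2
F=14: ŷ = 1.8 + 2·14 = 29.8; r = 28.8 − 29.8 = -1
SSE = 1 + 1 + 16 + 9 + 4 + 4 + 1 = 36
s = √(36/5) = √7.2 ≈ 2.68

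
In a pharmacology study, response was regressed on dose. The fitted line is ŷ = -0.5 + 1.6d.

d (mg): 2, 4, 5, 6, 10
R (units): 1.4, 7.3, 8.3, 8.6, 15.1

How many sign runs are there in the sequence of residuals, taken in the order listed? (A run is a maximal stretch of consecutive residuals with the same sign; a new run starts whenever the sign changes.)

3 runs

d=2: ŷ = -0.5 + 1.6·2 = 2.7; e = 1.4 − 2.7 = -1.3
d=4: ŷ = -0.5 + 1.6·4 = 5.9; e = 7.3 − 5.9 = 1.4
d=5: ŷ = -0.5 + 1.6·5 = 7.5; e = 8.3 − 7.5 = 0.8
d=6: ŷ = -0.5 + 1.6·6 = 9.1; e = 8.6 − 9.1 = -0.5
d=10: ŷ = -0.5 + 1.6·10 = 15.5; e = 15.1 − 15.5 = -0.4
Signs: − + + − −
Runs: −×1, +×2, −×2 → 3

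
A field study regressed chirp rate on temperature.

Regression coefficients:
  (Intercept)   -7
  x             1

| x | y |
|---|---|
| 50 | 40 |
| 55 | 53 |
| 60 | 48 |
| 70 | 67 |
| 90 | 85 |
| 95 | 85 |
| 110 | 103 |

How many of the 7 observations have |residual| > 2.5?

5

x=50: ŷ = -7 + 50 = 43; e = 40 − 43 = -3
x=55: ŷ = -7 + 55 = 48; e = 53 − 48 = 5
x=60: ŷ = -7 + 60 = 53; e = 48 − 53 = -5
x=70: ŷ = -7 + 70 = 63; e = 67 − 63 = 4
x=90: ŷ = -7 + 90 = 83; e = 85 − 83 = 2
x=95: ŷ = -7 + 95 = 88; e = 85 − 88 = -3
x=110: ŷ = -7 + 110 = 103; e = 103 − 103 = 0
|e| > 2.5: x=50 (|e|=3), x=55 (|e|=5), x=60 (|e|=5), x=70 (|e|=4), x=95 (|e|=3) → 5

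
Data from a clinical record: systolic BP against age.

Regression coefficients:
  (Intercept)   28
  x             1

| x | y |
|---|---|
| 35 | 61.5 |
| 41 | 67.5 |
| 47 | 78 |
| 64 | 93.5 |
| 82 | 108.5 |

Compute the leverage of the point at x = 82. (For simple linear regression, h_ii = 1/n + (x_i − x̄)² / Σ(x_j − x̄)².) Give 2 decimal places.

h = 0.74

x̄ = (35 + 41 + 47 + 64 + 82)/5 = 53.8
Σ(x − x̄)² = 353.44 + 163.84 + 46.24 + 104.04 + 795.24 = 1462.8
h = 1/5 + (28.2)²/1462.8 = 0.2 + 0.543642 = 0.74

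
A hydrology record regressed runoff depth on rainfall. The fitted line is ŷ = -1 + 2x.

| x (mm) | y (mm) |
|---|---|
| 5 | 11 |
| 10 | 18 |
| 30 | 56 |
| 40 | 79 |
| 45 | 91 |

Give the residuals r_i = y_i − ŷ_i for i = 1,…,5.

2, -1, -3, 0, 2

x=5: ŷ = -1 + 2·5 = 9; r = 11 − 9 = 2
x=10: ŷ = -1 + 2·10 = 19; r = 18 − 19 = -1
x=30: ŷ = -1 + 2·30 = 59; r = 56 − 59 = -3
x=40: ŷ = -1 + 2·40 = 79; r = 79 − 79 = 0
x=45: ŷ = -1 + 2·45 = 89; r = 91 − 89 = 2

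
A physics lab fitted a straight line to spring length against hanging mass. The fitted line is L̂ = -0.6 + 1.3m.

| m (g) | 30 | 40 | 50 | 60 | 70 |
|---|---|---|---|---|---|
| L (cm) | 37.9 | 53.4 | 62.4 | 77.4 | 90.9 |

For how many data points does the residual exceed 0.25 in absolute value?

m=30: L̂ = -0.6 + 1.3·30 = 38.4; r = 37.9 − 38.4 = -0.5
m=40: L̂ = -0.6 + 1.3·40 = 51.4; r = 53.4 − 51.4 = 2
m=50: L̂ = -0.6 + 1.3·50 = 64.4; r = 62.4 − 64.4 = -2
m=60: L̂ = -0.6 + 1.3·60 = 77.4; r = 77.4 − 77.4 = 0
m=70: L̂ = -0.6 + 1.3·70 = 90.4; r = 90.9 − 90.4 = 0.5
|r| > 0.25: m=30 (|r|=0.5), m=40 (|r|=2), m=50 (|r|=2), m=70 (|r|=0.5) → 4

4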